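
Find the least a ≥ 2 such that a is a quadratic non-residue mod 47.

(2/47) = +1, so 2 is a residue.
(3/47) = +1, so 3 is a residue.
(4/47) = +1, so 4 is a residue.
(5/47) = −1, so 5 is the smallest positive non-residue mod 47.

5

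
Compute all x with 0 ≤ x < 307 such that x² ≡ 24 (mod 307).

Since 307 ≡ 3 (mod 4), a square root of 24 is 24^((307+1)/4) = 24^77 mod 307.
Repeated squaring: 24^2≡269, 24^4≡216, 24^8≡299, 24^16≡64, 24^32≡105, 24^64≡280 (mod 307).
24^77 = 24^(64+8+4+1) ≡ 115 (mod 307).
Check: 115² = 13225 ≡ 24 (mod 307). The two roots are 115 and 192.

115, 192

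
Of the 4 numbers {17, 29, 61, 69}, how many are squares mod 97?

1

(17/97) = -1 → non-residue.
(29/97) = -1 → non-residue.
(61/97) = +1 → QR.
(69/97) = -1 → non-residue.
Total quadratic residues among the 4: 1.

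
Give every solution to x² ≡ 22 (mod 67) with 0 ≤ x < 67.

Since 67 ≡ 3 (mod 4), a square root of 22 is 22^((67+1)/4) = 22^17 mod 67.
Repeated squaring: 22^2≡15, 22^4≡24, 22^8≡40, 22^16≡59 (mod 67).
22^17 = 22^(16+1) ≡ 25 (mod 67).
Check: 25² = 625 ≡ 22 (mod 67). The two roots are 25 and 42.

25, 42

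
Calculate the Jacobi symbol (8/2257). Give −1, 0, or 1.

Pull out 2^3: since 2257 ≡ 1 (mod 8), (2/2257) = +1, so (2/2257)^3 = +1.
Reached (1/2257) = 1. Collecting the sign flips along the way, the symbol is +1.

1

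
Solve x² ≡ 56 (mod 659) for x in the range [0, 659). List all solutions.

245, 414

Since 659 ≡ 3 (mod 4), a square root of 56 is 56^((659+1)/4) = 56^165 mod 659.
Repeated squaring: 56^2≡500, 56^4≡239, 56^8≡447, 56^16≡132, 56^32≡290, 56^64≡407, 56^128≡240 (mod 659).
56^165 = 56^(128+32+4+1) ≡ 245 (mod 659).
Check: 245² = 60025 ≡ 56 (mod 659). The two roots are 245 and 414.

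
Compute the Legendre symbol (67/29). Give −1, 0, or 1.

First reduce: 67 ≡ 9 (mod 29).
Reciprocity: 9 ≡ 1 and 29 ≡ 1 (mod 4), so (9/29) = +(29/9).
Reduce top mod 9: now compute (2/9).
Pull out 2: since 9 ≡ 1 (mod 8), (2/9) = +1.
Reached (1/9) = 1. Collecting the sign flips along the way, the symbol is +1.

1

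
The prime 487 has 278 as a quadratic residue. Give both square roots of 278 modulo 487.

231, 256

Since 487 ≡ 3 (mod 4), a square root of 278 is 278^((487+1)/4) = 278^122 mod 487.
Repeated squaring: 278^2≡338, 278^4≡286, 278^8≡467, 278^16≡400, 278^32≡264, 278^64≡55 (mod 487).
278^122 = 278^(64+32+16+8+2) ≡ 256 (mod 487).
Check: 256² = 65536 ≡ 278 (mod 487). The two roots are 231 and 256.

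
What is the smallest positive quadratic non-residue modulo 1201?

(2/1201) = +1, so 2 is a residue.
(3/1201) = +1, so 3 is a residue.
(4/1201) = +1, so 4 is a residue.
(5/1201) = +1, so 5 is a residue.
(6/1201) = +1, so 6 is a residue.
(7/1201) = +1, so 7 is a residue.
(8/1201) = +1, so 8 is a residue.
(9/1201) = +1, so 9 is a residue.
(10/1201) = +1, so 10 is a residue.
(11/1201) = −1, so 11 is the smallest positive non-residue mod 1201.

11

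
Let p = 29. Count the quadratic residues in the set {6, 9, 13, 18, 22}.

4

(6/29) = +1 → QR.
(9/29) = +1 → QR.
(13/29) = +1 → QR.
(18/29) = -1 → non-residue.
(22/29) = +1 → QR.
Total quadratic residues among the 5: 4.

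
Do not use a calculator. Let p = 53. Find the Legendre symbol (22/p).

Euler's criterion: (22/53) ≡ 22^26 (mod 53).
22^2 ≡ 7 (mod 53)
22^4 ≡ 49 (mod 53)
22^8 ≡ 16 (mod 53)
22^16 ≡ 44 (mod 53)
22^26 = 22^(16+8+2) ≡ 52 (mod 53).
Result is 52 ≡ −1, so (22/53) = −1.

-1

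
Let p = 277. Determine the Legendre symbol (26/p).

Pull out 2: since 277 ≡ 5 (mod 8), (2/277) = -1.
Reciprocity: 13 ≡ 1 and 277 ≡ 1 (mod 4), so (13/277) = +(277/13).
Reduce top mod 13: now compute (4/13).
Pull out 2^2: since 13 ≡ 5 (mod 8), (2/13) = -1, so (2/13)^2 = +1.
Reached (1/13) = 1. Collecting the sign flips along the way, the symbol is -1.

-1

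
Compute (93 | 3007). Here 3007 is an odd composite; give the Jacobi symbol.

Reciprocity: 93 ≡ 1 and 3007 ≡ 3 (mod 4), so (93/3007) = +(3007/93).
Reduce top mod 93: now compute (31/93).
Reciprocity: 31 ≡ 3 and 93 ≡ 1 (mod 4), so (31/93) = +(93/31).
Reduce top mod 31: now compute (0/31).
Top reduces to 0: gcd > 1, so the symbol is 0.

0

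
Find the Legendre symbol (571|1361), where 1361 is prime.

1

Reciprocity: 571 ≡ 3 and 1361 ≡ 1 (mod 4), so (571/1361) = +(1361/571).
Reduce top mod 571: now compute (219/571).
Reciprocity: 219 ≡ 3 and 571 ≡ 3 (mod 4), so (219/571) = −(571/219).
Reduce top mod 219: now compute (133/219).
Reciprocity: 133 ≡ 1 and 219 ≡ 3 (mod 4), so (133/219) = +(219/133).
Reduce top mod 133: now compute (86/133).
Pull out 2: since 133 ≡ 5 (mod 8), (2/133) = -1.
Reciprocity: 43 ≡ 3 and 133 ≡ 1 (mod 4), so (43/133) = +(133/43).
Reduce top mod 43: now compute (4/43).
Pull out 2^2: since 43 ≡ 3 (mod 8), (2/43) = -1, so (2/43)^2 = +1.
Reached (1/43) = 1. Collecting the sign flips along the way, the symbol is +1.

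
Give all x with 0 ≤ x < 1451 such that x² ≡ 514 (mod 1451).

520, 931

Since 1451 ≡ 3 (mod 4), a square root of 514 is 514^((1451+1)/4) = 514^363 mod 1451.
Repeated squaring: 514^2≡114, 514^4≡1388, 514^8≡1067, 514^16≡905, 514^32≡661, 514^64≡170, 514^128≡1331, 514^256≡1341 (mod 1451).
514^363 = 514^(256+64+32+8+2+1) ≡ 520 (mod 1451).
Check: 520² = 270400 ≡ 514 (mod 1451). The two roots are 520 and 931.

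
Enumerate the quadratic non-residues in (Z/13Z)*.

2 5 6 7 8 11

Square k = 1,…,6 (k and 13−k give the same square):
1²=1, 2²=4, 3²=9, 4²≡3, 5²≡12, 6²≡10 (mod 13).
The residues are {1, 3, 4, 9, 10, 12}; the non-residues are the remaining 6 nonzero classes.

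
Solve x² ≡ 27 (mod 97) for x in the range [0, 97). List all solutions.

30, 67

97 ≡ 1 (mod 4), so we find a root by search.
Trying successive values, 30² = 900 ≡ 27 (mod 97). The other root is 97 − 30 = 67.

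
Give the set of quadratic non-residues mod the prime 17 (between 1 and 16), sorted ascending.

3,5,6,7,10,11,12,14

Square k = 1,…,8 (k and 17−k give the same square):
1²=1, 2²=4, 3²=9, 4²=16, 5²≡8, 6²≡2, 7²≡15, 8²≡13 (mod 17).
The residues are {1, 2, 4, 8, 9, 13, 15, 16}; the non-residues are the remaining 8 nonzero classes.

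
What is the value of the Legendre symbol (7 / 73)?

-1

Reciprocity: 7 ≡ 3 and 73 ≡ 1 (mod 4), so (7/73) = +(73/7).
Reduce top mod 7: now compute (3/7).
Reciprocity: 3 ≡ 3 and 7 ≡ 3 (mod 4), so (3/7) = −(7/3).
Reduce top mod 3: now compute (1/3).
Reached (1/3) = 1. Collecting the sign flips along the way, the symbol is -1.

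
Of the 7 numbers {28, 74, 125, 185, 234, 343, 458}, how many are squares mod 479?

(28/479) = +1 → QR.
(74/479) = -1 → non-residue.
(125/479) = +1 → QR.
(185/479) = -1 → non-residue.
(234/479) = -1 → non-residue.
(343/479) = +1 → QR.
(458/479) = -1 → non-residue.
Total quadratic residues among the 7: 3.

3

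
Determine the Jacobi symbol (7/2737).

0

Reciprocity: 7 ≡ 3 and 2737 ≡ 1 (mod 4), so (7/2737) = +(2737/7).
Reduce top mod 7: now compute (0/7).
Top reduces to 0: gcd > 1, so the symbol is 0.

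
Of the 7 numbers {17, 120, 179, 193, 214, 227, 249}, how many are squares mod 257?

5

(17/257) = +1 → QR.
(120/257) = +1 → QR.
(179/257) = -1 → non-residue.
(193/257) = +1 → QR.
(214/257) = -1 → non-residue.
(227/257) = +1 → QR.
(249/257) = +1 → QR.
Total quadratic residues among the 7: 5.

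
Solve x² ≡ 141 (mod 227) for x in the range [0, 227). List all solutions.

Since 227 ≡ 3 (mod 4), a square root of 141 is 141^((227+1)/4) = 141^57 mod 227.
Repeated squaring: 141^2≡132, 141^4≡172, 141^8≡74, 141^16≡28, 141^32≡103 (mod 227).
141^57 = 141^(32+16+8+1) ≡ 82 (mod 227).
Check: 82² = 6724 ≡ 141 (mod 227). The two roots are 82 and 145.

82, 145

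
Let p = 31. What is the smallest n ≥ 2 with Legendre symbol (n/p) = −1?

(2/31) = +1, so 2 is a residue.
(3/31) = −1, so 3 is the smallest positive non-residue mod 31.

3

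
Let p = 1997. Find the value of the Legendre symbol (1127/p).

-1

Reciprocity: 1127 ≡ 3 and 1997 ≡ 1 (mod 4), so (1127/1997) = +(1997/1127).
Reduce top mod 1127: now compute (870/1127).
Pull out 2: since 1127 ≡ 7 (mod 8), (2/1127) = +1.
Reciprocity: 435 ≡ 3 and 1127 ≡ 3 (mod 4), so (435/1127) = −(1127/435).
Reduce top mod 435: now compute (257/435).
Reciprocity: 257 ≡ 1 and 435 ≡ 3 (mod 4), so (257/435) = +(435/257).
Reduce top mod 257: now compute (178/257).
Pull out 2: since 257 ≡ 1 (mod 8), (2/257) = +1.
Reciprocity: 89 ≡ 1 and 257 ≡ 1 (mod 4), so (89/257) = +(257/89).
Reduce top mod 89: now compute (79/89).
Reciprocity: 79 ≡ 3 and 89 ≡ 1 (mod 4), so (79/89) = +(89/79).
Reduce top mod 79: now compute (10/79).
Pull out 2: since 79 ≡ 7 (mod 8), (2/79) = +1.
Reciprocity: 5 ≡ 1 and 79 ≡ 3 (mod 4), so (5/79) = +(79/5).
Reduce top mod 5: now compute (4/5).
Pull out 2^2: since 5 ≡ 5 (mod 8), (2/5) = -1, so (2/5)^2 = +1.
Reached (1/5) = 1. Collecting the sign flips along the way, the symbol is -1.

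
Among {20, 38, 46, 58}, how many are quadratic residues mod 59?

2

(20/59) = +1 → QR.
(38/59) = -1 → non-residue.
(46/59) = +1 → QR.
(58/59) = -1 → non-residue.
Total quadratic residues among the 4: 2.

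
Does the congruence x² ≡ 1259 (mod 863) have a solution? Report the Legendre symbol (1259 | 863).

First reduce: 1259 ≡ 396 (mod 863).
Pull out 2^2: since 863 ≡ 7 (mod 8), (2/863) = +1, so (2/863)^2 = +1.
Reciprocity: 99 ≡ 3 and 863 ≡ 3 (mod 4), so (99/863) = −(863/99).
Reduce top mod 99: now compute (71/99).
Reciprocity: 71 ≡ 3 and 99 ≡ 3 (mod 4), so (71/99) = −(99/71).
Reduce top mod 71: now compute (28/71).
Pull out 2^2: since 71 ≡ 7 (mod 8), (2/71) = +1, so (2/71)^2 = +1.
Reciprocity: 7 ≡ 3 and 71 ≡ 3 (mod 4), so (7/71) = −(71/7).
Reduce top mod 7: now compute (1/7).
Reached (1/7) = 1. Collecting the sign flips along the way, the symbol is -1.

-1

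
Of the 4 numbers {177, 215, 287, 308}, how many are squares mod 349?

(177/349) = -1 → non-residue.
(215/349) = -1 → non-residue.
(287/349) = -1 → non-residue.
(308/349) = +1 → QR.
Total quadratic residues among the 4: 1.

1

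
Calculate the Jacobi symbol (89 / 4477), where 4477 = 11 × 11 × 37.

Reciprocity: 89 ≡ 1 and 4477 ≡ 1 (mod 4), so (89/4477) = +(4477/89).
Reduce top mod 89: now compute (27/89).
Reciprocity: 27 ≡ 3 and 89 ≡ 1 (mod 4), so (27/89) = +(89/27).
Reduce top mod 27: now compute (8/27).
Pull out 2^3: since 27 ≡ 3 (mod 8), (2/27) = -1, so (2/27)^3 = -1.
Reached (1/27) = 1. Collecting the sign flips along the way, the symbol is -1.

-1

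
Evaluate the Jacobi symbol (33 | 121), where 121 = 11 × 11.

Reciprocity: 33 ≡ 1 and 121 ≡ 1 (mod 4), so (33/121) = +(121/33).
Reduce top mod 33: now compute (22/33).
Pull out 2: since 33 ≡ 1 (mod 8), (2/33) = +1.
Reciprocity: 11 ≡ 3 and 33 ≡ 1 (mod 4), so (11/33) = +(33/11).
Reduce top mod 11: now compute (0/11).
Top reduces to 0: gcd > 1, so the symbol is 0.

0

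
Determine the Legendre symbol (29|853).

-1

Reciprocity: 29 ≡ 1 and 853 ≡ 1 (mod 4), so (29/853) = +(853/29).
Reduce top mod 29: now compute (12/29).
Pull out 2^2: since 29 ≡ 5 (mod 8), (2/29) = -1, so (2/29)^2 = +1.
Reciprocity: 3 ≡ 3 and 29 ≡ 1 (mod 4), so (3/29) = +(29/3).
Reduce top mod 3: now compute (2/3).
Pull out 2: since 3 ≡ 3 (mod 8), (2/3) = -1.
Reached (1/3) = 1. Collecting the sign flips along the way, the symbol is -1.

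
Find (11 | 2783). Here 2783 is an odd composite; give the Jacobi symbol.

Reciprocity: 11 ≡ 3 and 2783 ≡ 3 (mod 4), so (11/2783) = −(2783/11).
Reduce top mod 11: now compute (0/11).
Top reduces to 0: gcd > 1, so the symbol is 0.

0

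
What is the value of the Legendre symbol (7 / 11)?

-1

Euler's criterion: (7/11) ≡ 7^5 (mod 11).
7^2 ≡ 5 (mod 11)
7^4 ≡ 3 (mod 11)
7^5 = 7^(4+1) ≡ 10 (mod 11).
Result is 10 ≡ −1, so (7/11) = −1.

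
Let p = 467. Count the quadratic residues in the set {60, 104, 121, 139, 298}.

2

(60/467) = -1 → non-residue.
(104/467) = -1 → non-residue.
(121/467) = +1 → QR.
(139/467) = +1 → QR.
(298/467) = -1 → non-residue.
Total quadratic residues among the 5: 2.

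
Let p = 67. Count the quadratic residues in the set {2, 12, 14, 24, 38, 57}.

2

(2/67) = -1 → non-residue.
(12/67) = -1 → non-residue.
(14/67) = +1 → QR.
(24/67) = +1 → QR.
(38/67) = -1 → non-residue.
(57/67) = -1 → non-residue.
Total quadratic residues among the 6: 2.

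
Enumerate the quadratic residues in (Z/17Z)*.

Square k = 1,…,8 (k and 17−k give the same square):
1²=1, 2²=4, 3²=9, 4²=16, 5²≡8, 6²≡2, 7²≡15, 8²≡13 (mod 17).
So the quadratic residues mod 17 are {1, 2, 4, 8, 9, 13, 15, 16}.

1,2,4,8,9,13,15,16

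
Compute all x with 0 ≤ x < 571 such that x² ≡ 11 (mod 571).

Since 571 ≡ 3 (mod 4), a square root of 11 is 11^((571+1)/4) = 11^143 mod 571.
Repeated squaring: 11^2≡121, 11^4≡366, 11^8≡342, 11^16≡480, 11^32≡287, 11^64≡145, 11^128≡469 (mod 571).
11^143 = 11^(128+8+4+2+1) ≡ 169 (mod 571).
Check: 169² = 28561 ≡ 11 (mod 571). The two roots are 169 and 402.

169, 402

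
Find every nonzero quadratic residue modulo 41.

Square k = 1,…,20 (k and 41−k give the same square):
1²=1, 2²=4, 3²=9, 4²=16, 5²=25, 6²=36, 7²≡8, 8²≡23, 9²≡40, 10²≡18, 11²≡39, 12²≡21, 13²≡5, 14²≡32, 15²≡20, 16²≡10, 17²≡2, 18²≡37, 19²≡33, 20²≡31 (mod 41).
So the quadratic residues mod 41 are {1, 2, 4, 5, 8, 9, 10, 16, 18, 20, 21, 23, 25, 31, 32, 33, 36, 37, 39, 40}.

1,2,4,5,8,9,10,16,18,20,21,23,25,31,32,33,36,37,39,40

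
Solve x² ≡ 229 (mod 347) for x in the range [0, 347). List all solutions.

Since 347 ≡ 3 (mod 4), a square root of 229 is 229^((347+1)/4) = 229^87 mod 347.
Repeated squaring: 229^2≡44, 229^4≡201, 229^8≡149, 229^16≡340, 229^32≡49, 229^64≡319 (mod 347).
229^87 = 229^(64+16+4+2+1) ≡ 323 (mod 347).
Check: 323² = 104329 ≡ 229 (mod 347). The two roots are 24 and 323.

24, 323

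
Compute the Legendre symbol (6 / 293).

1

Pull out 2: since 293 ≡ 5 (mod 8), (2/293) = -1.
Reciprocity: 3 ≡ 3 and 293 ≡ 1 (mod 4), so (3/293) = +(293/3).
Reduce top mod 3: now compute (2/3).
Pull out 2: since 3 ≡ 3 (mod 8), (2/3) = -1.
Reached (1/3) = 1. Collecting the sign flips along the way, the symbol is +1.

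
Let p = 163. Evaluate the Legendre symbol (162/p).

Pull out 2: since 163 ≡ 3 (mod 8), (2/163) = -1.
Reciprocity: 81 ≡ 1 and 163 ≡ 3 (mod 4), so (81/163) = +(163/81).
Reduce top mod 81: now compute (1/81).
Reached (1/81) = 1. Collecting the sign flips along the way, the symbol is -1.

-1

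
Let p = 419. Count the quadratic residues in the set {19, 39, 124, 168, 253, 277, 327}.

(19/419) = -1 → non-residue.
(39/419) = +1 → QR.
(124/419) = -1 → non-residue.
(168/419) = -1 → non-residue.
(253/419) = -1 → non-residue.
(277/419) = -1 → non-residue.
(327/419) = -1 → non-residue.
Total quadratic residues among the 7: 1.

1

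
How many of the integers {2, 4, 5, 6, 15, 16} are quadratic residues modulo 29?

(2/29) = -1 → non-residue.
(4/29) = +1 → QR.
(5/29) = +1 → QR.
(6/29) = +1 → QR.
(15/29) = -1 → non-residue.
(16/29) = +1 → QR.
Total quadratic residues among the 6: 4.

4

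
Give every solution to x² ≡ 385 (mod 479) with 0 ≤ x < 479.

109, 370

Since 479 ≡ 3 (mod 4), a square root of 385 is 385^((479+1)/4) = 385^120 mod 479.
Repeated squaring: 385^2≡214, 385^4≡291, 385^8≡377, 385^16≡345, 385^32≡233, 385^64≡162 (mod 479).
385^120 = 385^(64+32+16+8) ≡ 109 (mod 479).
Check: 109² = 11881 ≡ 385 (mod 479). The two roots are 109 and 370.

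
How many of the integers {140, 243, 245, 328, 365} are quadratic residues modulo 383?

(140/383) = -1 → non-residue.
(243/383) = +1 → QR.
(245/383) = -1 → non-residue.
(328/383) = -1 → non-residue.
(365/383) = -1 → non-residue.
Total quadratic residues among the 5: 1.

1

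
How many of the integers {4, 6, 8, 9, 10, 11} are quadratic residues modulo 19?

(4/19) = +1 → QR.
(6/19) = +1 → QR.
(8/19) = -1 → non-residue.
(9/19) = +1 → QR.
(10/19) = -1 → non-residue.
(11/19) = +1 → QR.
Total quadratic residues among the 6: 4.

4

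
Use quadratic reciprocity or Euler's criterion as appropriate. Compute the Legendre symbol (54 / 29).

1

Euler's criterion: (54/29) ≡ 25^14 (mod 29).
25^2 ≡ 16 (mod 29)
25^4 ≡ 24 (mod 29)
25^8 ≡ 25 (mod 29)
25^14 = 25^(8+4+2) ≡ 1 (mod 29).
Result is 1, so (54/29) = 1.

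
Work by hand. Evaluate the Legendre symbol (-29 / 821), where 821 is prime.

1

Euler's criterion: (-29/821) ≡ 792^410 (mod 821).
792^2 ≡ 20 (mod 821)
792^4 ≡ 400 (mod 821)
792^8 ≡ 726 (mod 821)
792^16 ≡ 815 (mod 821)
792^32 ≡ 36 (mod 821)
792^64 ≡ 475 (mod 821)
792^128 ≡ 671 (mod 821)
792^256 ≡ 333 (mod 821)
792^410 = 792^(256+128+16+8+2) ≡ 1 (mod 821).
Result is 1, so (-29/821) = 1.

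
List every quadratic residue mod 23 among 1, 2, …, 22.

1 2 3 4 6 8 9 12 13 16 18

Square k = 1,…,11 (k and 23−k give the same square):
1²=1, 2²=4, 3²=9, 4²=16, 5²≡2, 6²≡13, 7²≡3, 8²≡18, 9²≡12, 10²≡8, 11²≡6 (mod 23).
So the quadratic residues mod 23 are {1, 2, 3, 4, 6, 8, 9, 12, 13, 16, 18}.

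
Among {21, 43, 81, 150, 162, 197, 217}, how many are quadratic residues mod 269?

5

(21/269) = +1 → QR.
(43/269) = +1 → QR.
(81/269) = +1 → QR.
(150/269) = +1 → QR.
(162/269) = -1 → non-residue.
(197/269) = -1 → non-residue.
(217/269) = +1 → QR.
Total quadratic residues among the 7: 5.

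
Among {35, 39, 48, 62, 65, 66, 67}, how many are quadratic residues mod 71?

1

(35/71) = -1 → non-residue.
(39/71) = -1 → non-residue.
(48/71) = +1 → QR.
(62/71) = -1 → non-residue.
(65/71) = -1 → non-residue.
(66/71) = -1 → non-residue.
(67/71) = -1 → non-residue.
Total quadratic residues among the 7: 1.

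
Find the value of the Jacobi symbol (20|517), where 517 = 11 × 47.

Pull out 2^2: since 517 ≡ 5 (mod 8), (2/517) = -1, so (2/517)^2 = +1.
Reciprocity: 5 ≡ 1 and 517 ≡ 1 (mod 4), so (5/517) = +(517/5).
Reduce top mod 5: now compute (2/5).
Pull out 2: since 5 ≡ 5 (mod 8), (2/5) = -1.
Reached (1/5) = 1. Collecting the sign flips along the way, the symbol is -1.

-1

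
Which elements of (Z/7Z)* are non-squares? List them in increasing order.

Square k = 1,…,3 (k and 7−k give the same square):
1²=1, 2²=4, 3²≡2 (mod 7).
The residues are {1, 2, 4}; the non-residues are the remaining 3 nonzero classes.

3, 5, 6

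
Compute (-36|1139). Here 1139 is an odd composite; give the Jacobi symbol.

First reduce: -36 ≡ 1103 (mod 1139).
Reciprocity: 1103 ≡ 3 and 1139 ≡ 3 (mod 4), so (1103/1139) = −(1139/1103).
Reduce top mod 1103: now compute (36/1103).
Pull out 2^2: since 1103 ≡ 7 (mod 8), (2/1103) = +1, so (2/1103)^2 = +1.
Reciprocity: 9 ≡ 1 and 1103 ≡ 3 (mod 4), so (9/1103) = +(1103/9).
Reduce top mod 9: now compute (5/9).
Reciprocity: 5 ≡ 1 and 9 ≡ 1 (mod 4), so (5/9) = +(9/5).
Reduce top mod 5: now compute (4/5).
Pull out 2^2: since 5 ≡ 5 (mod 8), (2/5) = -1, so (2/5)^2 = +1.
Reached (1/5) = 1. Collecting the sign flips along the way, the symbol is -1.

-1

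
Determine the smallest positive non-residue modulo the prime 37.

2

(2/37) = −1, so 2 is the smallest positive non-residue mod 37.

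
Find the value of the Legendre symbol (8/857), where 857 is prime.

1

Euler's criterion: (8/857) ≡ 8^428 (mod 857).
8^2 ≡ 64 (mod 857)
8^4 ≡ 668 (mod 857)
8^8 ≡ 584 (mod 857)
8^16 ≡ 827 (mod 857)
8^32 ≡ 43 (mod 857)
8^64 ≡ 135 (mod 857)
8^128 ≡ 228 (mod 857)
8^256 ≡ 564 (mod 857)
8^428 = 8^(256+128+32+8+4) ≡ 1 (mod 857).
Result is 1, so (8/857) = 1.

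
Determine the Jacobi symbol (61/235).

Reciprocity: 61 ≡ 1 and 235 ≡ 3 (mod 4), so (61/235) = +(235/61).
Reduce top mod 61: now compute (52/61).
Pull out 2^2: since 61 ≡ 5 (mod 8), (2/61) = -1, so (2/61)^2 = +1.
Reciprocity: 13 ≡ 1 and 61 ≡ 1 (mod 4), so (13/61) = +(61/13).
Reduce top mod 13: now compute (9/13).
Reciprocity: 9 ≡ 1 and 13 ≡ 1 (mod 4), so (9/13) = +(13/9).
Reduce top mod 9: now compute (4/9).
Pull out 2^2: since 9 ≡ 1 (mod 8), (2/9) = +1, so (2/9)^2 = +1.
Reached (1/9) = 1. Collecting the sign flips along the way, the symbol is +1.

1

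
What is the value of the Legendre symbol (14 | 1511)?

Pull out 2: since 1511 ≡ 7 (mod 8), (2/1511) = +1.
Reciprocity: 7 ≡ 3 and 1511 ≡ 3 (mod 4), so (7/1511) = −(1511/7).
Reduce top mod 7: now compute (6/7).
Pull out 2: since 7 ≡ 7 (mod 8), (2/7) = +1.
Reciprocity: 3 ≡ 3 and 7 ≡ 3 (mod 4), so (3/7) = −(7/3).
Reduce top mod 3: now compute (1/3).
Reached (1/3) = 1. Collecting the sign flips along the way, the symbol is +1.

1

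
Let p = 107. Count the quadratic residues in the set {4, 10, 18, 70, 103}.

(4/107) = +1 → QR.
(10/107) = +1 → QR.
(18/107) = -1 → non-residue.
(70/107) = -1 → non-residue.
(103/107) = -1 → non-residue.
Total quadratic residues among the 5: 2.

2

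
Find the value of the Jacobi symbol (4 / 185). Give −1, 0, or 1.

Pull out 2^2: since 185 ≡ 1 (mod 8), (2/185) = +1, so (2/185)^2 = +1.
Reached (1/185) = 1. Collecting the sign flips along the way, the symbol is +1.

1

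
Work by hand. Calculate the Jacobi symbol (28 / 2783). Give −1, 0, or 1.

Pull out 2^2: since 2783 ≡ 7 (mod 8), (2/2783) = +1, so (2/2783)^2 = +1.
Reciprocity: 7 ≡ 3 and 2783 ≡ 3 (mod 4), so (7/2783) = −(2783/7).
Reduce top mod 7: now compute (4/7).
Pull out 2^2: since 7 ≡ 7 (mod 8), (2/7) = +1, so (2/7)^2 = +1.
Reached (1/7) = 1. Collecting the sign flips along the way, the symbol is -1.

-1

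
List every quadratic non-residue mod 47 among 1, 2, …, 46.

Square k = 1,…,23 (k and 47−k give the same square):
1²=1, 2²=4, 3²=9, 4²=16, 5²=25, 6²=36, 7²≡2, 8²≡17, 9²≡34, 10²≡6, 11²≡27, 12²≡3, 13²≡28, 14²≡8, 15²≡37, 16²≡21, 17²≡7, 18²≡42, 19²≡32, 20²≡24, 21²≡18, 22²≡14, 23²≡12 (mod 47).
The residues are {1, 2, 3, 4, 6, 7, 8, 9, 12, 14, 16, 17, 18, 21, 24, 25, 27, 28, 32, 34, 36, 37, 42}; the non-residues are the remaining 23 nonzero classes.

5,10,11,13,15,19,20,22,23,26,29,30,31,33,35,38,39,40,41,43,44,45,46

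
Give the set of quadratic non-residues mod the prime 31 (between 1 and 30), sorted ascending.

3 6 11 12 13 15 17 21 22 23 24 26 27 29 30

Square k = 1,…,15 (k and 31−k give the same square):
1²=1, 2²=4, 3²=9, 4²=16, 5²=25, 6²≡5, 7²≡18, 8²≡2, 9²≡19, 10²≡7, 11²≡28, 12²≡20, 13²≡14, 14²≡10, 15²≡8 (mod 31).
The residues are {1, 2, 4, 5, 7, 8, 9, 10, 14, 16, 18, 19, 20, 25, 28}; the non-residues are the remaining 15 nonzero classes.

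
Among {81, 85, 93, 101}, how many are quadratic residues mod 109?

2

(81/109) = +1 → QR.
(85/109) = -1 → non-residue.
(93/109) = +1 → QR.
(101/109) = -1 → non-residue.
Total quadratic residues among the 4: 2.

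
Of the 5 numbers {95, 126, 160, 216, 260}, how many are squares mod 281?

(95/281) = -1 → non-residue.
(126/281) = +1 → QR.
(160/281) = +1 → QR.
(216/281) = -1 → non-residue.
(260/281) = -1 → non-residue.
Total quadratic residues among the 5: 2.

2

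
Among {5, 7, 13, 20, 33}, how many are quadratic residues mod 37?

(5/37) = -1 → non-residue.
(7/37) = +1 → QR.
(13/37) = -1 → non-residue.
(20/37) = -1 → non-residue.
(33/37) = +1 → QR.
Total quadratic residues among the 5: 2.

2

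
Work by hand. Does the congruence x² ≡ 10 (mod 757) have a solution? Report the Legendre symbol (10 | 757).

1

Pull out 2: since 757 ≡ 5 (mod 8), (2/757) = -1.
Reciprocity: 5 ≡ 1 and 757 ≡ 1 (mod 4), so (5/757) = +(757/5).
Reduce top mod 5: now compute (2/5).
Pull out 2: since 5 ≡ 5 (mod 8), (2/5) = -1.
Reached (1/5) = 1. Collecting the sign flips along the way, the symbol is +1.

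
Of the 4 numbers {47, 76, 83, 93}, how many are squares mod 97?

(47/97) = +1 → QR.
(76/97) = -1 → non-residue.
(83/97) = -1 → non-residue.
(93/97) = +1 → QR.
Total quadratic residues among the 4: 2.

2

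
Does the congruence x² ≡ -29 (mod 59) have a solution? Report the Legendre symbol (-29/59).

Euler's criterion: (-29/59) ≡ 30^29 (mod 59).
30^2 ≡ 15 (mod 59)
30^4 ≡ 48 (mod 59)
30^8 ≡ 3 (mod 59)
30^16 ≡ 9 (mod 59)
30^29 = 30^(16+8+4+1) ≡ 58 (mod 59).
Result is 58 ≡ −1, so (-29/59) = −1.

-1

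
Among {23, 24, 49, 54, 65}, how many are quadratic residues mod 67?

5

(23/67) = +1 → QR.
(24/67) = +1 → QR.
(49/67) = +1 → QR.
(54/67) = +1 → QR.
(65/67) = +1 → QR.
Total quadratic residues among the 5: 5.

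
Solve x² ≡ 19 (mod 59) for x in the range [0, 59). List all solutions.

Since 59 ≡ 3 (mod 4), a square root of 19 is 19^((59+1)/4) = 19^15 mod 59.
Repeated squaring: 19^2≡7, 19^4≡49, 19^8≡41 (mod 59).
19^15 = 19^(8+4+2+1) ≡ 45 (mod 59).
Check: 45² = 2025 ≡ 19 (mod 59). The two roots are 14 and 45.

14, 45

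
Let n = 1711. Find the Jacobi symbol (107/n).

Reciprocity: 107 ≡ 3 and 1711 ≡ 3 (mod 4), so (107/1711) = −(1711/107).
Reduce top mod 107: now compute (106/107).
Pull out 2: since 107 ≡ 3 (mod 8), (2/107) = -1.
Reciprocity: 53 ≡ 1 and 107 ≡ 3 (mod 4), so (53/107) = +(107/53).
Reduce top mod 53: now compute (1/53).
Reached (1/53) = 1. Collecting the sign flips along the way, the symbol is +1.

1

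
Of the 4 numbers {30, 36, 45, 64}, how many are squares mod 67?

2

(30/67) = -1 → non-residue.
(36/67) = +1 → QR.
(45/67) = -1 → non-residue.
(64/67) = +1 → QR.
Total quadratic residues among the 4: 2.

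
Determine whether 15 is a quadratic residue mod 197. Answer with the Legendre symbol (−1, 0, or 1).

1

Reciprocity: 15 ≡ 3 and 197 ≡ 1 (mod 4), so (15/197) = +(197/15).
Reduce top mod 15: now compute (2/15).
Pull out 2: since 15 ≡ 7 (mod 8), (2/15) = +1.
Reached (1/15) = 1. Collecting the sign flips along the way, the symbol is +1.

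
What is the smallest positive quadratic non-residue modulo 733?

(2/733) = −1, so 2 is the smallest positive non-residue mod 733.

2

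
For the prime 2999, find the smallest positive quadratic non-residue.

17

(2/2999) = +1, so 2 is a residue.
(3/2999) = +1, so 3 is a residue.
(4/2999) = +1, so 4 is a residue.
(5/2999) = +1, so 5 is a residue.
(6/2999) = +1, so 6 is a residue.
(7/2999) = +1, so 7 is a residue.
(8/2999) = +1, so 8 is a residue.
(9/2999) = +1, so 9 is a residue.
(10/2999) = +1, so 10 is a residue.
(11/2999) = +1, so 11 is a residue.
(12/2999) = +1, so 12 is a residue.
(13/2999) = +1, so 13 is a residue.
(14/2999) = +1, so 14 is a residue.
(15/2999) = +1, so 15 is a residue.
(16/2999) = +1, so 16 is a residue.
(17/2999) = −1, so 17 is the smallest positive non-residue mod 2999.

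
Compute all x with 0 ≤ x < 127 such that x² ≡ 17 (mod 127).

12, 115

Since 127 ≡ 3 (mod 4), a square root of 17 is 17^((127+1)/4) = 17^32 mod 127.
Repeated squaring: 17^2≡35, 17^4≡82, 17^8≡120, 17^16≡49, 17^32≡115 (mod 127).
17^32 = 17^(32) ≡ 115 (mod 127).
Check: 115² = 13225 ≡ 17 (mod 127). The two roots are 12 and 115.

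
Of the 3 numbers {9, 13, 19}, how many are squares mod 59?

(9/59) = +1 → QR.
(13/59) = -1 → non-residue.
(19/59) = +1 → QR.
Total quadratic residues among the 3: 2.

2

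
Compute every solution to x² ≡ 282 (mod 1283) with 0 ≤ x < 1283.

165, 1118

Since 1283 ≡ 3 (mod 4), a square root of 282 is 282^((1283+1)/4) = 282^321 mod 1283.
Repeated squaring: 282^2≡1261, 282^4≡484, 282^8≡750, 282^16≡546, 282^32≡460, 282^64≡1188, 282^128≡44, 282^256≡653 (mod 1283).
282^321 = 282^(256+64+1) ≡ 1118 (mod 1283).
Check: 1118² = 1249924 ≡ 282 (mod 1283). The two roots are 165 and 1118.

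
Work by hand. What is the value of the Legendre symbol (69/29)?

-1

Euler's criterion: (69/29) ≡ 11^14 (mod 29).
11^2 ≡ 5 (mod 29)
11^4 ≡ 25 (mod 29)
11^8 ≡ 16 (mod 29)
11^14 = 11^(8+4+2) ≡ 28 (mod 29).
Result is 28 ≡ −1, so (69/29) = −1.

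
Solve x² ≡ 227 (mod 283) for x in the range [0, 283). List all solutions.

129, 154

Since 283 ≡ 3 (mod 4), a square root of 227 is 227^((283+1)/4) = 227^71 mod 283.
Repeated squaring: 227^2≡23, 227^4≡246, 227^8≡237, 227^16≡135, 227^32≡113, 227^64≡34 (mod 283).
227^71 = 227^(64+4+2+1) ≡ 129 (mod 283).
Check: 129² = 16641 ≡ 227 (mod 283). The two roots are 129 and 154.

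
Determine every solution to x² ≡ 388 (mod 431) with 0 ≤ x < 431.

Since 431 ≡ 3 (mod 4), a square root of 388 is 388^((431+1)/4) = 388^108 mod 431.
Repeated squaring: 388^2≡125, 388^4≡109, 388^8≡244, 388^16≡58, 388^32≡347, 388^64≡160 (mod 431).
388^108 = 388^(64+32+8+4) ≡ 41 (mod 431).
Check: 41² = 1681 ≡ 388 (mod 431). The two roots are 41 and 390.

41, 390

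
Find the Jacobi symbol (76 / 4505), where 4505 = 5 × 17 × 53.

Pull out 2^2: since 4505 ≡ 1 (mod 8), (2/4505) = +1, so (2/4505)^2 = +1.
Reciprocity: 19 ≡ 3 and 4505 ≡ 1 (mod 4), so (19/4505) = +(4505/19).
Reduce top mod 19: now compute (2/19).
Pull out 2: since 19 ≡ 3 (mod 8), (2/19) = -1.
Reached (1/19) = 1. Collecting the sign flips along the way, the symbol is -1.

-1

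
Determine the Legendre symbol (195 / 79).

-1

Euler's criterion: (195/79) ≡ 37^39 (mod 79).
37^2 ≡ 26 (mod 79)
37^4 ≡ 44 (mod 79)
37^8 ≡ 40 (mod 79)
37^16 ≡ 20 (mod 79)
37^32 ≡ 5 (mod 79)
37^39 = 37^(32+4+2+1) ≡ 78 (mod 79).
Result is 78 ≡ −1, so (195/79) = −1.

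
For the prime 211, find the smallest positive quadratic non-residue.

2

(2/211) = −1, so 2 is the smallest positive non-residue mod 211.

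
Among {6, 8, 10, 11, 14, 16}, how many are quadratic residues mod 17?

(6/17) = -1 → non-residue.
(8/17) = +1 → QR.
(10/17) = -1 → non-residue.
(11/17) = -1 → non-residue.
(14/17) = -1 → non-residue.
(16/17) = +1 → QR.
Total quadratic residues among the 6: 2.

2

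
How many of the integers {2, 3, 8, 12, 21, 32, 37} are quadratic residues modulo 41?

5

(2/41) = +1 → QR.
(3/41) = -1 → non-residue.
(8/41) = +1 → QR.
(12/41) = -1 → non-residue.
(21/41) = +1 → QR.
(32/41) = +1 → QR.
(37/41) = +1 → QR.
Total quadratic residues among the 7: 5.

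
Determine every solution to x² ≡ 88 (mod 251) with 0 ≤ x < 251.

29, 222

Since 251 ≡ 3 (mod 4), a square root of 88 is 88^((251+1)/4) = 88^63 mod 251.
Repeated squaring: 88^2≡214, 88^4≡114, 88^8≡195, 88^16≡124, 88^32≡65 (mod 251).
88^63 = 88^(32+16+8+4+2+1) ≡ 222 (mod 251).
Check: 222² = 49284 ≡ 88 (mod 251). The two roots are 29 and 222.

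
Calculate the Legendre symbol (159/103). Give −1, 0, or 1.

First reduce: 159 ≡ 56 (mod 103).
Pull out 2^3: since 103 ≡ 7 (mod 8), (2/103) = +1, so (2/103)^3 = +1.
Reciprocity: 7 ≡ 3 and 103 ≡ 3 (mod 4), so (7/103) = −(103/7).
Reduce top mod 7: now compute (5/7).
Reciprocity: 5 ≡ 1 and 7 ≡ 3 (mod 4), so (5/7) = +(7/5).
Reduce top mod 5: now compute (2/5).
Pull out 2: since 5 ≡ 5 (mod 8), (2/5) = -1.
Reached (1/5) = 1. Collecting the sign flips along the way, the symbol is +1.

1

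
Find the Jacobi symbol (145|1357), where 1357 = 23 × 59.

-1

Reciprocity: 145 ≡ 1 and 1357 ≡ 1 (mod 4), so (145/1357) = +(1357/145).
Reduce top mod 145: now compute (52/145).
Pull out 2^2: since 145 ≡ 1 (mod 8), (2/145) = +1, so (2/145)^2 = +1.
Reciprocity: 13 ≡ 1 and 145 ≡ 1 (mod 4), so (13/145) = +(145/13).
Reduce top mod 13: now compute (2/13).
Pull out 2: since 13 ≡ 5 (mod 8), (2/13) = -1.
Reached (1/13) = 1. Collecting the sign flips along the way, the symbol is -1.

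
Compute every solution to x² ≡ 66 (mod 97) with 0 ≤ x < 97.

39, 58

97 ≡ 1 (mod 4), so we find a root by search.
Trying successive values, 39² = 1521 ≡ 66 (mod 97). The other root is 97 − 39 = 58.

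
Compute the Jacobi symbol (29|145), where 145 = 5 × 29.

Reciprocity: 29 ≡ 1 and 145 ≡ 1 (mod 4), so (29/145) = +(145/29).
Reduce top mod 29: now compute (0/29).
Top reduces to 0: gcd > 1, so the symbol is 0.

0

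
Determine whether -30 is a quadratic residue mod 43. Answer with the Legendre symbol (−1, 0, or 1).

Euler's criterion: (-30/43) ≡ 13^21 (mod 43).
13^2 ≡ 40 (mod 43)
13^4 ≡ 9 (mod 43)
13^8 ≡ 38 (mod 43)
13^16 ≡ 25 (mod 43)
13^21 = 13^(16+4+1) ≡ 1 (mod 43).
Result is 1, so (-30/43) = 1.

1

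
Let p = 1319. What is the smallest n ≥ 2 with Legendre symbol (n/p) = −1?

(2/1319) = +1, so 2 is a residue.
(3/1319) = +1, so 3 is a residue.
(4/1319) = +1, so 4 is a residue.
(5/1319) = +1, so 5 is a residue.
(6/1319) = +1, so 6 is a residue.
(7/1319) = +1, so 7 is a residue.
(8/1319) = +1, so 8 is a residue.
(9/1319) = +1, so 9 is a residue.
(10/1319) = +1, so 10 is a residue.
(11/1319) = +1, so 11 is a residue.
(12/1319) = +1, so 12 is a residue.
(13/1319) = −1, so 13 is the smallest positive non-residue mod 1319.

13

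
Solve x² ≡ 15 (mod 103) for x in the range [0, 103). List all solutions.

18, 85

Since 103 ≡ 3 (mod 4), a square root of 15 is 15^((103+1)/4) = 15^26 mod 103.
Repeated squaring: 15^2≡19, 15^4≡52, 15^8≡26, 15^16≡58 (mod 103).
15^26 = 15^(16+8+2) ≡ 18 (mod 103).
Check: 18² = 324 ≡ 15 (mod 103). The two roots are 18 and 85.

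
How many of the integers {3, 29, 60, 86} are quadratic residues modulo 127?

(3/127) = -1 → non-residue.
(29/127) = -1 → non-residue.
(60/127) = +1 → QR.
(86/127) = -1 → non-residue.
Total quadratic residues among the 4: 1.

1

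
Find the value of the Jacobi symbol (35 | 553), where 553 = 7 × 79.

Reciprocity: 35 ≡ 3 and 553 ≡ 1 (mod 4), so (35/553) = +(553/35).
Reduce top mod 35: now compute (28/35).
Pull out 2^2: since 35 ≡ 3 (mod 8), (2/35) = -1, so (2/35)^2 = +1.
Reciprocity: 7 ≡ 3 and 35 ≡ 3 (mod 4), so (7/35) = −(35/7).
Reduce top mod 7: now compute (0/7).
Top reduces to 0: gcd > 1, so the symbol is 0.

0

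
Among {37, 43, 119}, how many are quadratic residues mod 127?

(37/127) = +1 → QR.
(43/127) = -1 → non-residue.
(119/127) = -1 → non-residue.
Total quadratic residues among the 3: 1.

1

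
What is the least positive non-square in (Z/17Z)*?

(2/17) = +1, so 2 is a residue.
(3/17) = −1, so 3 is the smallest positive non-residue mod 17.

3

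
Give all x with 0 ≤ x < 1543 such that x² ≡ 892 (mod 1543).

Since 1543 ≡ 3 (mod 4), a square root of 892 is 892^((1543+1)/4) = 892^386 mod 1543.
Repeated squaring: 892^2≡1019, 892^4≡1465, 892^8≡1455, 892^16≡29, 892^32≡841, 892^64≡587, 892^128≡480, 892^256≡493 (mod 1543).
892^386 = 892^(256+128+2) ≡ 749 (mod 1543).
Check: 749² = 561001 ≡ 892 (mod 1543). The two roots are 749 and 794.

749, 794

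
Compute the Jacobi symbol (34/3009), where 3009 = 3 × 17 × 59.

Pull out 2: since 3009 ≡ 1 (mod 8), (2/3009) = +1.
Reciprocity: 17 ≡ 1 and 3009 ≡ 1 (mod 4), so (17/3009) = +(3009/17).
Reduce top mod 17: now compute (0/17).
Top reduces to 0: gcd > 1, so the symbol is 0.

0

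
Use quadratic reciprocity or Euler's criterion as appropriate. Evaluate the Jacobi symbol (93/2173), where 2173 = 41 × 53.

-1

Reciprocity: 93 ≡ 1 and 2173 ≡ 1 (mod 4), so (93/2173) = +(2173/93).
Reduce top mod 93: now compute (34/93).
Pull out 2: since 93 ≡ 5 (mod 8), (2/93) = -1.
Reciprocity: 17 ≡ 1 and 93 ≡ 1 (mod 4), so (17/93) = +(93/17).
Reduce top mod 17: now compute (8/17).
Pull out 2^3: since 17 ≡ 1 (mod 8), (2/17) = +1, so (2/17)^3 = +1.
Reached (1/17) = 1. Collecting the sign flips along the way, the symbol is -1.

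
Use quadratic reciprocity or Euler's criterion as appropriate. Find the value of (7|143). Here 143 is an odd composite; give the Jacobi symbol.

1

Reciprocity: 7 ≡ 3 and 143 ≡ 3 (mod 4), so (7/143) = −(143/7).
Reduce top mod 7: now compute (3/7).
Reciprocity: 3 ≡ 3 and 7 ≡ 3 (mod 4), so (3/7) = −(7/3).
Reduce top mod 3: now compute (1/3).
Reached (1/3) = 1. Collecting the sign flips along the way, the symbol is +1.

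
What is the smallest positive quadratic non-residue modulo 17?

(2/17) = +1, so 2 is a residue.
(3/17) = −1, so 3 is the smallest positive non-residue mod 17.

3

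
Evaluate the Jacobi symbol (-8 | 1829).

-1

First reduce: -8 ≡ 1821 (mod 1829).
Reciprocity: 1821 ≡ 1 and 1829 ≡ 1 (mod 4), so (1821/1829) = +(1829/1821).
Reduce top mod 1821: now compute (8/1821).
Pull out 2^3: since 1821 ≡ 5 (mod 8), (2/1821) = -1, so (2/1821)^3 = -1.
Reached (1/1821) = 1. Collecting the sign flips along the way, the symbol is -1.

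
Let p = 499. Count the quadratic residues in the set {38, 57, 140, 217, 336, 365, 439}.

(38/499) = +1 → QR.
(57/499) = +1 → QR.
(140/499) = -1 → non-residue.
(217/499) = -1 → non-residue.
(336/499) = +1 → QR.
(365/499) = +1 → QR.
(439/499) = +1 → QR.
Total quadratic residues among the 7: 5.

5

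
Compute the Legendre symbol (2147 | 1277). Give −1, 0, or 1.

-1

First reduce: 2147 ≡ 870 (mod 1277).
Pull out 2: since 1277 ≡ 5 (mod 8), (2/1277) = -1.
Reciprocity: 435 ≡ 3 and 1277 ≡ 1 (mod 4), so (435/1277) = +(1277/435).
Reduce top mod 435: now compute (407/435).
Reciprocity: 407 ≡ 3 and 435 ≡ 3 (mod 4), so (407/435) = −(435/407).
Reduce top mod 407: now compute (28/407).
Pull out 2^2: since 407 ≡ 7 (mod 8), (2/407) = +1, so (2/407)^2 = +1.
Reciprocity: 7 ≡ 3 and 407 ≡ 3 (mod 4), so (7/407) = −(407/7).
Reduce top mod 7: now compute (1/7).
Reached (1/7) = 1. Collecting the sign flips along the way, the symbol is -1.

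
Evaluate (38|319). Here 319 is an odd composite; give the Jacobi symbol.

1

Pull out 2: since 319 ≡ 7 (mod 8), (2/319) = +1.
Reciprocity: 19 ≡ 3 and 319 ≡ 3 (mod 4), so (19/319) = −(319/19).
Reduce top mod 19: now compute (15/19).
Reciprocity: 15 ≡ 3 and 19 ≡ 3 (mod 4), so (15/19) = −(19/15).
Reduce top mod 15: now compute (4/15).
Pull out 2^2: since 15 ≡ 7 (mod 8), (2/15) = +1, so (2/15)^2 = +1.
Reached (1/15) = 1. Collecting the sign flips along the way, the symbol is +1.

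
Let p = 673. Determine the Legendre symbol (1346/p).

0

First reduce: 1346 ≡ 0 (mod 673).
Top reduces to 0: gcd > 1, so the symbol is 0.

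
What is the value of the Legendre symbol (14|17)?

Euler's criterion: (14/17) ≡ 14^8 (mod 17).
14^2 ≡ 9 (mod 17)
14^4 ≡ 13 (mod 17)
14^8 ≡ 16 (mod 17)
14^8 = 14^(8) ≡ 16 (mod 17).
Result is 16 ≡ −1, so (14/17) = −1.

-1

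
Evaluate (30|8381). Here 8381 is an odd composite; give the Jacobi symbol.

1

Pull out 2: since 8381 ≡ 5 (mod 8), (2/8381) = -1.
Reciprocity: 15 ≡ 3 and 8381 ≡ 1 (mod 4), so (15/8381) = +(8381/15).
Reduce top mod 15: now compute (11/15).
Reciprocity: 11 ≡ 3 and 15 ≡ 3 (mod 4), so (11/15) = −(15/11).
Reduce top mod 11: now compute (4/11).
Pull out 2^2: since 11 ≡ 3 (mod 8), (2/11) = -1, so (2/11)^2 = +1.
Reached (1/11) = 1. Collecting the sign flips along the way, the symbol is +1.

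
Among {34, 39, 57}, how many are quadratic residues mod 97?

0

(34/97) = -1 → non-residue.
(39/97) = -1 → non-residue.
(57/97) = -1 → non-residue.
Total quadratic residues among the 3: 0.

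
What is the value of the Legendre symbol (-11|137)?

1

First reduce: -11 ≡ 126 (mod 137).
Pull out 2: since 137 ≡ 1 (mod 8), (2/137) = +1.
Reciprocity: 63 ≡ 3 and 137 ≡ 1 (mod 4), so (63/137) = +(137/63).
Reduce top mod 63: now compute (11/63).
Reciprocity: 11 ≡ 3 and 63 ≡ 3 (mod 4), so (11/63) = −(63/11).
Reduce top mod 11: now compute (8/11).
Pull out 2^3: since 11 ≡ 3 (mod 8), (2/11) = -1, so (2/11)^3 = -1.
Reached (1/11) = 1. Collecting the sign flips along the way, the symbol is +1.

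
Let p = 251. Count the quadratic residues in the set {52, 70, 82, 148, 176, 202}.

(52/251) = +1 → QR.
(70/251) = -1 → non-residue.
(82/251) = -1 → non-residue.
(148/251) = -1 → non-residue.
(176/251) = -1 → non-residue.
(202/251) = -1 → non-residue.
Total quadratic residues among the 6: 1.

1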